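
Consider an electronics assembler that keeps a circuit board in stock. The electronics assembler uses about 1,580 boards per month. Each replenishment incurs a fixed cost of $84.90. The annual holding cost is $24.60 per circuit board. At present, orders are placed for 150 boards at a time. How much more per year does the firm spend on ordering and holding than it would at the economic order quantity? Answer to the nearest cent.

Extra cost ≈ $3,677.07 per year

Annual demand D = 1,580 × 12 = 18,960.
EOQ = √(2DS/H) = √(2 × 18,960 × 84.9 / 24.6) ≈ 361.76.
Cost at Q* = (D/Q*)S + (Q*/2)H = √(2DSH) ≈ $8,899.29.
Cost at Q = 150: (18,960/150)×84.9 + (150/2)×24.6 = $10,731.36 + $1,845.00 = $12,576.36.
Excess = $12,576.36 − $8,899.29 = $3,677.07.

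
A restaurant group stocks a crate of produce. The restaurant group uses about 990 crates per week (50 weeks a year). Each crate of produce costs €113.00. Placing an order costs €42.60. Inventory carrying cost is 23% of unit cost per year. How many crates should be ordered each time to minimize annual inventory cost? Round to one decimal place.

Q* ≈ 402.8 crates

Annual demand D = 990 × 50 = 49,500.
Holding cost H = 0.23 × €113.00 = €25.9900 per unit per year.
EOQ = √(2DS / H) = √(2 × 49,500 × 42.6 / 25.99).
= √(4,217,400 / 25.99) = √162,270.1039 ≈ 402.828.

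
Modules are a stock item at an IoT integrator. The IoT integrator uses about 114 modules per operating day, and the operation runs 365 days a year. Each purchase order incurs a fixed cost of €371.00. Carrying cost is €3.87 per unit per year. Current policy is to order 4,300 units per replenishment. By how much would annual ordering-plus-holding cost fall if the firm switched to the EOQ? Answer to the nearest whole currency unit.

Extra cost ≈ €980 per year

Annual demand D = 114 × 365 = 41,610.
EOQ = √(2DS/H) = √(2 × 41,610 × 371 / 3.87) ≈ 2824.52.
Cost at Q* = (D/Q*)S + (Q*/2)H = √(2DSH) ≈ €10,930.91.
Cost at Q = 4,300: (41,610/4,300)×371 + (4,300/2)×3.87 = €3,590.07 + €8,320.50 = €11,910.57.
Excess = €11,910.57 − €10,930.91 = €979.66.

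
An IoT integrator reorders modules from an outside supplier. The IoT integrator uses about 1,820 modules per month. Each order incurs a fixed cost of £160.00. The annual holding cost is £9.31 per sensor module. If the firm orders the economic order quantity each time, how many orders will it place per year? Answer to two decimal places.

Annual demand D = 1,820 × 12 = 21,840.
EOQ = √(2DS/H) = √(2 × 21,840 × 160 / 9.31) ≈ 866.42.
Orders per year = D / Q* = 21,840 / 866.42 ≈ 25.207.

N ≈ 25.21 orders per year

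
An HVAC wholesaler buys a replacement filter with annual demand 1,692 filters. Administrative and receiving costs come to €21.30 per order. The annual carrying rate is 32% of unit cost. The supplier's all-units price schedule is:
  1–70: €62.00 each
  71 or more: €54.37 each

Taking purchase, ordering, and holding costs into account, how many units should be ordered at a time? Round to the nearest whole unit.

Holding cost per unit per year at price C is H = 0.32·C.
For each price level, check whether its EOQ is feasible; otherwise the best quantity at that price is the breakpoint.
EOQ at €62.00 = 60.3 (feasible in tier 1): TC = 1,692×€62.00 + (1,692/60.3)×21.3 + (60.3/2)×0.32×€62.00 = €106,099.85.
EOQ at €54.37 = 64.4 < 71, so use break Q=71: TC = 1,692×€54.37 + (1,692/71.0)×21.3 + (71.0/2)×0.32×€54.37 = €93,119.28.
Lowest total cost is €93,119.28 at Q = 71.0.

Q* ≈ 71 filters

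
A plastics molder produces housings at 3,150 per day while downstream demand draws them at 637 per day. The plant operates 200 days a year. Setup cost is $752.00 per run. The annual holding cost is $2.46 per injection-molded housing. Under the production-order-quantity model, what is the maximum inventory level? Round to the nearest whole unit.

Annual demand D = 637 × 200 = 127,400.
Production build-up factor (1 − d/p) = 1 − 637/3,150 = 0.7978.
Q* = √(2DS / (H(1 − d/p))) = √(2 × 127,400 × 752 / (2.46 × 0.7978)).
= √(191,609,600 / 1.9625) ≈ 9880.982.
Maximum inventory = Q*(1 − d/p) = 9880.982 × 0.7978 ≈ 7882.828.

I_max ≈ 7,883 housings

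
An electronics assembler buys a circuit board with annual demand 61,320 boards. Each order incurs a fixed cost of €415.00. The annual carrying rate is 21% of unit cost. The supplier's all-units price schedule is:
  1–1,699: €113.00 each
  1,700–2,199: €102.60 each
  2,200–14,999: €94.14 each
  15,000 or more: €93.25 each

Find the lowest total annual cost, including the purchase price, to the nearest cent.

TC* ≈ €5,805,978.32

Holding cost per unit per year at price C is H = 0.21·C.
Evaluate total cost at each tier's feasible EOQ or, if the EOQ is below the tier, at the tier's minimum quantity.
EOQ at €113.00 = 1464.5 (feasible in tier 1): TC = 61,320×€113.00 + (61,320/1464.5)×415 + (1464.5/2)×0.21×€113.00 = €6,963,912.73.
EOQ at €102.60 = 1536.9 < 1700, so use break Q=1700: TC = 61,320×€102.60 + (61,320/1700.0)×415 + (1700.0/2)×0.21×€102.60 = €6,324,715.39.
EOQ at €94.14 = 1604.5 < 2200, so use break Q=2200: TC = 61,320×€94.14 + (61,320/2200.0)×415 + (2200.0/2)×0.21×€94.14 = €5,805,978.32.
EOQ at €93.25 = 1612.2 < 15000, so use break Q=15000: TC = 61,320×€93.25 + (61,320/15000.0)×415 + (15000.0/2)×0.21×€93.25 = €5,866,655.27.
Lowest total cost among the candidates is at Q = 2200.0.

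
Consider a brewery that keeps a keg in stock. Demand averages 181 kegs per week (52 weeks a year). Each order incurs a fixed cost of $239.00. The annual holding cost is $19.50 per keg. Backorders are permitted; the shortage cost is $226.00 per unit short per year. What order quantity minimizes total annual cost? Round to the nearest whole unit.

Annual demand D = 181 × 52 = 9,412.
With planned backorders, Q* = √(2DS/H) · √((H+B)/B).
√(2DS/H) = √(2 × 9,412 × 239 / 19.5) = 480.328.
√((H+B)/B) = √((19.5+226)/226) = 1.0422.
Q* ≈ 500.621.

Q* ≈ 501 kegs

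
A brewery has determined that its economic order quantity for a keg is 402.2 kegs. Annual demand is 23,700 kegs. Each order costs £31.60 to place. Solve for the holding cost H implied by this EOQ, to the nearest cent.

H ≈ £9.26

Squaring Q* = √(2DS/H) gives Q*² = 2DS/H.
From Q* = √(2DS/H): H = 2DS / Q*² = 2 × 23,700 × 31.6 / 402.2² = 9.2594.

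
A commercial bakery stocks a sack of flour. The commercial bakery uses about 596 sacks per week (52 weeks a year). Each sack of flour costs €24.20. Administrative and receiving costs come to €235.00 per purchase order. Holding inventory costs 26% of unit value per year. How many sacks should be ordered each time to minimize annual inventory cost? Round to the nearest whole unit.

Q* ≈ 1,522 sacks

Annual demand D = 596 × 52 = 30,992.
Holding cost H = 0.26 × €24.20 = €6.2920 per unit per year.
EOQ = √(2DS / H) = √(2 × 30,992 × 235 / 6.292).
= √(14,566,240 / 6.292) = √2,315,041.3223 ≈ 1521.526.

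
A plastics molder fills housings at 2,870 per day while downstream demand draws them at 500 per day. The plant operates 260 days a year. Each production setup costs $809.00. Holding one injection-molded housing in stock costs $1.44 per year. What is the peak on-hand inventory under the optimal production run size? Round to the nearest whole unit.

I_max ≈ 10,983 housings

Annual demand D = 500 × 260 = 130,000.
Production build-up factor (1 − d/p) = 1 − 500/2,870 = 0.8258.
Q* = √(2DS / (H(1 − d/p))) = √(2 × 130,000 × 809 / (1.44 × 0.8258)).
= √(210,340,000 / 1.1891) ≈ 13299.841.
Maximum inventory = Q*(1 − d/p) = 13299.841 × 0.8258 ≈ 10982.796.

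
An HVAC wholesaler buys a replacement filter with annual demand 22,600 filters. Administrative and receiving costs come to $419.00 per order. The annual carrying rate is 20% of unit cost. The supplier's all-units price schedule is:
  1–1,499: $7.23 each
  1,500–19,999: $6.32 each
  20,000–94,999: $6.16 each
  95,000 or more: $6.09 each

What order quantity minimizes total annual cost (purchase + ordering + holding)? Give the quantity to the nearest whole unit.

Q* ≈ 3,871 filters

Holding cost per unit per year at price C is H = 0.20·C.
Evaluate total cost at each tier's feasible EOQ or, if the EOQ is below the tier, at the tier's minimum quantity.
Tier 1 ($7.23): EOQ = 3619.0 exceeds tier's upper bound 1499, so this tier is dominated.
EOQ at $6.32 = 3870.8 (feasible in tier 2): TC = 22,600×$6.32 + (22,600/3870.8)×419 + (3870.8/2)×0.20×$6.32 = $147,724.71.
EOQ at $6.16 = 3920.8 < 20000, so use break Q=20000: TC = 22,600×$6.16 + (22,600/20000.0)×419 + (20000.0/2)×0.20×$6.16 = $152,009.47.
EOQ at $6.09 = 3943.2 < 95000, so use break Q=95000: TC = 22,600×$6.09 + (22,600/95000.0)×419 + (95000.0/2)×0.20×$6.09 = $195,588.68.
Lowest total cost is $147,724.71 at Q = 3870.8.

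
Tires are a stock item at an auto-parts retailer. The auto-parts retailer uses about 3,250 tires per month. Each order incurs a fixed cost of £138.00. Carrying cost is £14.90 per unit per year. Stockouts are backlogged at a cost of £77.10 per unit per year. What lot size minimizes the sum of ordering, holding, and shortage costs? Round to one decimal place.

Annual demand D = 3,250 × 12 = 39,000.
With planned backorders, Q* = √(2DS/H) · √((H+B)/B).
√(2DS/H) = √(2 × 39,000 × 138 / 14.9) = 849.951.
√((H+B)/B) = √((14.9+77.1)/77.1) = 1.0924.
Q* ≈ 928.454.

Q* ≈ 928.5 tires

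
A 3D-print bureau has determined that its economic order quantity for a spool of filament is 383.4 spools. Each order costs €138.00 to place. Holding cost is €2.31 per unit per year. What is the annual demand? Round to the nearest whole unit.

D ≈ 1,230 spools per year

The basic EOQ model gives Q* = √(2DS/H); rearrange for the unknown.
From Q* = √(2DS/H): D = Q*²H / (2S) = 383.4² × 2.31 / (2 × 138) = 1230.289.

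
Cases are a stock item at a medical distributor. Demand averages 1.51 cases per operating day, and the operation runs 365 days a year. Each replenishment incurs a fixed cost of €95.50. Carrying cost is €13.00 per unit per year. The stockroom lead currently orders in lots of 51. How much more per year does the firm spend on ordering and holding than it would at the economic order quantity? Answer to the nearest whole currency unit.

Extra cost ≈ €194 per year

Annual demand D = 1.51 × 365 = 551.15.
EOQ = √(2DS/H) = √(2 × 551.15 × 95.5 / 13) ≈ 89.99.
Cost at Q* = (D/Q*)S + (Q*/2)H = √(2DSH) ≈ €1,169.83.
Cost at Q = 51: (551.15/51)×95.5 + (51/2)×13 = €1,032.06 + €331.50 = €1,363.56.
Excess = €1,363.56 − €1,169.83 = €193.72.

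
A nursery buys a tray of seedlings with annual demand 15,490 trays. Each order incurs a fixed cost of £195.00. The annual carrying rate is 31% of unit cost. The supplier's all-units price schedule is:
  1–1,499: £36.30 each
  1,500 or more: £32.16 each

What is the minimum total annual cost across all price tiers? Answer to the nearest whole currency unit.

TC* ≈ £507,649

Holding cost per unit per year at price C is H = 0.31·C.
Evaluate total cost at each tier's feasible EOQ or, if the EOQ is below the tier, at the tier's minimum quantity.
EOQ at £36.30 = 732.7 (feasible in tier 1): TC = 15,490×£36.30 + (15,490/732.7)×195 + (732.7/2)×0.31×£36.30 = £570,532.03.
EOQ at £32.16 = 778.4 < 1500, so use break Q=1500: TC = 15,490×£32.16 + (15,490/1500.0)×195 + (1500.0/2)×0.31×£32.16 = £507,649.30.
Lowest total cost among the candidates is at Q = 1500.0.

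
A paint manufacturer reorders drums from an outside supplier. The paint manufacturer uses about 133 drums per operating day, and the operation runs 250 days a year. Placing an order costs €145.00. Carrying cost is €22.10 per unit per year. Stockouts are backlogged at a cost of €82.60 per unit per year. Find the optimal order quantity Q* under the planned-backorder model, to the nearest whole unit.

Annual demand D = 133 × 250 = 33,250.
With planned backorders, Q* = √(2DS/H) · √((H+B)/B).
√(2DS/H) = √(2 × 33,250 × 145 / 22.1) = 660.539.
√((H+B)/B) = √((22.1+82.6)/82.6) = 1.1259.
Q* ≈ 743.673.

Q* ≈ 744 drums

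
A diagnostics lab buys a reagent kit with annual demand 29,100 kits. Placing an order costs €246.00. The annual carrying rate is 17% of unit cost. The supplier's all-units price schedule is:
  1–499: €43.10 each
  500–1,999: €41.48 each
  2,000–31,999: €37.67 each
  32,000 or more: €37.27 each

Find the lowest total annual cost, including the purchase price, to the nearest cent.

TC* ≈ €1,106,180.20

Holding cost per unit per year at price C is H = 0.17·C.
For each price level, check whether its EOQ is feasible; otherwise the best quantity at that price is the breakpoint.
Tier 1 (€43.10): EOQ = 1397.9 exceeds tier's upper bound 499, so this tier is dominated.
EOQ at €41.48 = 1424.9 (feasible in tier 2): TC = 29,100×€41.48 + (29,100/1424.9)×246 + (1424.9/2)×0.17×€41.48 = €1,217,115.84.
EOQ at €37.67 = 1495.2 < 2000, so use break Q=2000: TC = 29,100×€37.67 + (29,100/2000.0)×246 + (2000.0/2)×0.17×€37.67 = €1,106,180.20.
EOQ at €37.27 = 1503.2 < 32000, so use break Q=32000: TC = 29,100×€37.27 + (29,100/32000.0)×246 + (32000.0/2)×0.17×€37.27 = €1,186,155.11.
Lowest total cost among the candidates is at Q = 2000.0.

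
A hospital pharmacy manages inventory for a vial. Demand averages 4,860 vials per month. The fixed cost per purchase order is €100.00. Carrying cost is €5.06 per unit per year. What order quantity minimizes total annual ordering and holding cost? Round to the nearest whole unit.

Annual demand D = 4,860 × 12 = 58,320.
EOQ = √(2DS / H) = √(2 × 58,320 × 100 / 5.06).
= √(11,664,000 / 5.06) = √2,305,138.3399 ≈ 1518.268.

Q* ≈ 1,518 vials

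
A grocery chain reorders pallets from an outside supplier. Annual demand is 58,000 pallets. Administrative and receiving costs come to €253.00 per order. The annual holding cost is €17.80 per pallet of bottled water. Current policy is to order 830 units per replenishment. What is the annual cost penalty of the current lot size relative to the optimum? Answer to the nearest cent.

Extra cost ≈ €2,210.57 per year

EOQ = √(2DS/H) = √(2 × 58,000 × 253 / 17.8) ≈ 1284.04.
Cost at Q* = (D/Q*)S + (Q*/2)H = √(2DSH) ≈ €22,855.95.
Cost at Q = 830: (58,000/830)×253 + (830/2)×17.8 = €17,679.52 + €7,387.00 = €25,066.52.
Excess = €25,066.52 − €22,855.95 = €2,210.57.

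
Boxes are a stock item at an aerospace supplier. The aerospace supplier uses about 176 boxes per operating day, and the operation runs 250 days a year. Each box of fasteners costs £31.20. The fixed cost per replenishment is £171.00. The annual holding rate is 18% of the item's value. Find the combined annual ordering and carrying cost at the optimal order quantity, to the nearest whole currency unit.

TC* ≈ £9,193

Annual demand D = 176 × 250 = 44,000.
Holding cost H = 0.18 × £31.20 = £5.6160 per unit per year.
The optimal lot size = √(2DS/H) = √(2 × 44,000 × 171 / 5.616) ≈ 1636.91.
At the optimum the two cost components are equal, so total cost = 2·(Q*/2)H = Q*·H.
Minimum total = √(2DSH) = √(2 × 44,000 × 171 × 5.616) ≈ 9192.909.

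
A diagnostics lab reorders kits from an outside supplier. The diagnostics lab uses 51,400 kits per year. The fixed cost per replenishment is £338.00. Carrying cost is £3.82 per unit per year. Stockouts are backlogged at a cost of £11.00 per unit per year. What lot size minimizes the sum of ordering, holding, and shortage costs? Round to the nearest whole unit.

Q* ≈ 3,501 kits

With planned backorders, Q* = √(2DS/H) · √((H+B)/B).
√(2DS/H) = √(2 × 51,400 × 338 / 3.82) = 3015.944.
√((H+B)/B) = √((3.82+11)/11) = 1.1607.
Q* ≈ 3500.668.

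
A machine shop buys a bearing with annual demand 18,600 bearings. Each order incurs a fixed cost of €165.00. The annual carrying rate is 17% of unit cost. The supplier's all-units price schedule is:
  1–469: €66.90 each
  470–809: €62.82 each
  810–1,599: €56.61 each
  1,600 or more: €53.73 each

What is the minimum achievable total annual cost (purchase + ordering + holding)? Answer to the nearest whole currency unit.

Holding cost per unit per year at price C is H = 0.17·C.
Candidates are each tier's EOQ (if it falls in that tier) and each price-break quantity.
Tier 1 (€66.90): EOQ = 734.6 exceeds tier's upper bound 469, so this tier is dominated.
EOQ at €62.82 = 758.1 (feasible in tier 2): TC = 18,600×€62.82 + (18,600/758.1)×165 + (758.1/2)×0.17×€62.82 = €1,176,548.31.
EOQ at €56.61 = 798.6 < 810, so use break Q=810: TC = 18,600×€56.61 + (18,600/810.0)×165 + (810.0/2)×0.17×€56.61 = €1,060,632.49.
EOQ at €53.73 = 819.7 < 1600, so use break Q=1600: TC = 18,600×€53.73 + (18,600/1600.0)×165 + (1600.0/2)×0.17×€53.73 = €1,008,603.41.
Lowest total cost among the candidates is at Q = 1600.0.

TC* ≈ €1,008,603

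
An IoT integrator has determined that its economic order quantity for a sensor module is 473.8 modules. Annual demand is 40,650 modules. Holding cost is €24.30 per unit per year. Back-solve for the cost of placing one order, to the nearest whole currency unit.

The basic EOQ model gives Q* = √(2DS/H); rearrange for the unknown.
From Q* = √(2DS/H): S = Q*²H / (2D) = 473.8² × 24.3 / (2 × 40,650) = 67.0974.

S ≈ €67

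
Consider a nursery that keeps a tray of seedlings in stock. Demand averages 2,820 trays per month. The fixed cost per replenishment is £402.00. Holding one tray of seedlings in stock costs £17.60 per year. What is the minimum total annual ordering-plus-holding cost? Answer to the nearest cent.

Annual demand D = 2,820 × 12 = 33,840.
The optimal lot size = √(2DS/H) = √(2 × 33,840 × 402 / 17.6) ≈ 1243.33.
At Q*, ordering cost (D/Q*)S equals holding cost (Q*/2)H, each = √(DSH/2).
Minimum total = √(2DSH) = √(2 × 33,840 × 402 × 17.6) ≈ 21882.631.

TC* ≈ £21,882.63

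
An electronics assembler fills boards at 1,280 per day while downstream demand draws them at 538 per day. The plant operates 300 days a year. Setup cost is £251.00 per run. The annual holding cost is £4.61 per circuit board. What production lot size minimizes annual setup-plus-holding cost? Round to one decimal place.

Annual demand D = 538 × 300 = 161,400.
Production build-up factor (1 − d/p) = 1 − 538/1,280 = 0.5797.
Q* = √(2DS / (H(1 − d/p))) = √(2 × 161,400 × 251 / (4.61 × 0.5797)).
= √(81,022,800 / 2.6724) ≈ 5506.253.

Q* ≈ 5,506.3 boards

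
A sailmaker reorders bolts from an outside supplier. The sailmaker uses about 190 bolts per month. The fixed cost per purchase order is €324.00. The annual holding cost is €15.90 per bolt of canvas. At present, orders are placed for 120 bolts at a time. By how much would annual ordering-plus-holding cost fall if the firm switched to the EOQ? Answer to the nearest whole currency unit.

Annual demand D = 190 × 12 = 2,280.
EOQ = √(2DS/H) = √(2 × 2,280 × 324 / 15.9) ≈ 304.83.
Cost at Q* = (D/Q*)S + (Q*/2)H = √(2DSH) ≈ €4,846.78.
Cost at Q = 120: (2,280/120)×324 + (120/2)×15.9 = €6,156.00 + €954.00 = €7,110.00.
Excess = €7,110.00 − €4,846.78 = €2,263.22.

Extra cost ≈ €2,263 per year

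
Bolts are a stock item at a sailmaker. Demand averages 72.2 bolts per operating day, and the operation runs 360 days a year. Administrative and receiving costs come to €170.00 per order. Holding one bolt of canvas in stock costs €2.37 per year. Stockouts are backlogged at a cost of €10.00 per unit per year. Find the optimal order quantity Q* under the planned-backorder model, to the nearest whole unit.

Annual demand D = 72.2 × 360 = 25,992.
With planned backorders, Q* = √(2DS/H) · √((H+B)/B).
√(2DS/H) = √(2 × 25,992 × 170 / 2.37) = 1931.013.
√((H+B)/B) = √((2.37+10)/10) = 1.1122.
Q* ≈ 2147.682.

Q* ≈ 2,148 bolts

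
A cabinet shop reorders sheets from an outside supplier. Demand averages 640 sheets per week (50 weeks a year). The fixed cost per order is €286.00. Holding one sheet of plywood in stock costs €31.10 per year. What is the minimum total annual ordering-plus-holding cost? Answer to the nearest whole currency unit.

TC* ≈ €23,859

Annual demand D = 640 × 50 = 32,000.
Q* = √(2DS/H) = √(2 × 32,000 × 286 / 31.1) ≈ 767.17.
At Q*, ordering cost (D/Q*)S equals holding cost (Q*/2)H, each = √(DSH/2).
Minimum total = √(2DSH) = √(2 × 32,000 × 286 × 31.1) ≈ 23859.053.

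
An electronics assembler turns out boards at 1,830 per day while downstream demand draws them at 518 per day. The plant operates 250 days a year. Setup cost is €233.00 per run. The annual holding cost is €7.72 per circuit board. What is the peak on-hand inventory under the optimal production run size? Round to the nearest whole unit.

Annual demand D = 518 × 250 = 129,500.
Production build-up factor (1 − d/p) = 1 − 518/1,830 = 0.7169.
Q* = √(2DS / (H(1 − d/p))) = √(2 × 129,500 × 233 / (7.72 × 0.7169)).
= √(60,347,000 / 5.5348) ≈ 3302.006.
Maximum inventory = Q*(1 − d/p) = 3302.006 × 0.7169 ≈ 2367.340.

I_max ≈ 2,367 boards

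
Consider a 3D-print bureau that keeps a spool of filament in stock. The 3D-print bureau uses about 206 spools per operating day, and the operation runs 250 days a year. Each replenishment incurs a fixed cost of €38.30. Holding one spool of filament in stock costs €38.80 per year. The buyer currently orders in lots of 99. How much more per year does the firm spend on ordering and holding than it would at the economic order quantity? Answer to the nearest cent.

Annual demand D = 206 × 250 = 51,500.
EOQ = √(2DS/H) = √(2 × 51,500 × 38.3 / 38.8) ≈ 318.86.
Cost at Q* = (D/Q*)S + (Q*/2)H = √(2DSH) ≈ €12,371.83.
Cost at Q = 99: (51,500/99)×38.3 + (99/2)×38.8 = €19,923.74 + €1,920.60 = €21,844.34.
Excess = €21,844.34 − €12,371.83 = €9,472.51.

Extra cost ≈ €9,472.51 per year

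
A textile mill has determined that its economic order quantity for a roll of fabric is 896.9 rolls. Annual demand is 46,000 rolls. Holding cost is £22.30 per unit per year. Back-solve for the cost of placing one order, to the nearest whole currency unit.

The basic EOQ model gives Q* = √(2DS/H); rearrange for the unknown.
From Q* = √(2DS/H): S = Q*²H / (2D) = 896.9² × 22.3 / (2 × 46,000) = 194.9867.

S ≈ £195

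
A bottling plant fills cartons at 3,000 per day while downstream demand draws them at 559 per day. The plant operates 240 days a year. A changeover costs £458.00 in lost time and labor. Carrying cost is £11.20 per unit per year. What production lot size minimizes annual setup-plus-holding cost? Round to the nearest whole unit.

Q* ≈ 3,672 cartons

Annual demand D = 559 × 240 = 134,160.
Production build-up factor (1 − d/p) = 1 − 559/3,000 = 0.8137.
Q* = √(2DS / (H(1 − d/p))) = √(2 × 134,160 × 458 / (11.2 × 0.8137)).
= √(122,890,560 / 9.1131) ≈ 3672.206.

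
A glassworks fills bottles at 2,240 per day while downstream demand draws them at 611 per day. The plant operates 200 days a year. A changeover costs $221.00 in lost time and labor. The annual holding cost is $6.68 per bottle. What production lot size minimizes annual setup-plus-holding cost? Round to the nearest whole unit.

Q* ≈ 3,334 bottles

Annual demand D = 611 × 200 = 122,200.
Production build-up factor (1 − d/p) = 1 − 611/2,240 = 0.7272.
Q* = √(2DS / (H(1 − d/p))) = √(2 × 122,200 × 221 / (6.68 × 0.7272)).
= √(54,012,400 / 4.8579) ≈ 3334.433.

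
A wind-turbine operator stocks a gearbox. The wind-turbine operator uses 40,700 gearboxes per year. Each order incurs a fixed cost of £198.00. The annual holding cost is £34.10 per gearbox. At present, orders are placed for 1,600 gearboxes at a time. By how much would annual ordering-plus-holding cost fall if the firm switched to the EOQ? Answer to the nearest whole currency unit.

Extra cost ≈ £8,873 per year

EOQ = √(2DS/H) = √(2 × 40,700 × 198 / 34.1) ≈ 687.49.
Cost at Q* = (D/Q*)S + (Q*/2)H = √(2DSH) ≈ £23,443.47.
Cost at Q = 1,600: (40,700/1,600)×198 + (1,600/2)×34.1 = £5,036.62 + £27,280.00 = £32,316.62.
Excess = £32,316.62 − £23,443.47 = £8,873.15.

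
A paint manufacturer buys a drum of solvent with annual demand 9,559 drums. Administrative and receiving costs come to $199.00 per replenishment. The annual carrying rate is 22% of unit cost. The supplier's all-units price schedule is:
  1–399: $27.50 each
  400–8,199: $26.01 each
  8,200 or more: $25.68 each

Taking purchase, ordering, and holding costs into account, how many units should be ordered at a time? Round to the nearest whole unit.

Holding cost per unit per year at price C is H = 0.22·C.
For each price level, check whether its EOQ is feasible; otherwise the best quantity at that price is the breakpoint.
Tier 1 ($27.50): EOQ = 793.0 exceeds tier's upper bound 399, so this tier is dominated.
EOQ at $26.01 = 815.4 (feasible in tier 2): TC = 9,559×$26.01 + (9,559/815.4)×199 + (815.4/2)×0.22×$26.01 = $253,295.42.
EOQ at $25.68 = 820.6 < 8200, so use break Q=8200: TC = 9,559×$25.68 + (9,559/8200.0)×199 + (8200.0/2)×0.22×$25.68 = $268,870.46.
Lowest total cost is $253,295.42 at Q = 815.4.

Q* ≈ 815 drums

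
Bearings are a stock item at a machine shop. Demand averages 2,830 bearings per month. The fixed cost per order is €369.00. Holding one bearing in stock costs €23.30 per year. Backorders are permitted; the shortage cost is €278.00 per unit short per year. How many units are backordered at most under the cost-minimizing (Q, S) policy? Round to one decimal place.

S* ≈ 83.5 bearings

Annual demand D = 2,830 × 12 = 33,960.
With planned backorders, Q* = √(2DS/H) · √((H+B)/B).
√(2DS/H) = √(2 × 33,960 × 369 / 23.3) = 1037.132.
√((H+B)/B) = √((23.3+278)/278) = 1.0411.
Q* ≈ 1079.720.
S* = Q* · H/(H+B) = 1079.720 × 23.3/301.3 ≈ 83.496.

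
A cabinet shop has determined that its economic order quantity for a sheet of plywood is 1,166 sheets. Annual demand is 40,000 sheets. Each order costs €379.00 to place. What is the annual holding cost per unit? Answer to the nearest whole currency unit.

H ≈ €22

The basic EOQ model gives Q* = √(2DS/H); rearrange for the unknown.
From Q* = √(2DS/H): H = 2DS / Q*² = 2 × 40,000 × 379 / 1,166² = 22.3014.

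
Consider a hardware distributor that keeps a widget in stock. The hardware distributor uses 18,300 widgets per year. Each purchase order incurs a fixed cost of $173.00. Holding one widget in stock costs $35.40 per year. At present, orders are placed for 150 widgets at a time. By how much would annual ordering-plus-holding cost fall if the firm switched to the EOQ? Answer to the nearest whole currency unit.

Extra cost ≈ $8,790 per year

EOQ = √(2DS/H) = √(2 × 18,300 × 173 / 35.4) ≈ 422.92.
Cost at Q* = (D/Q*)S + (Q*/2)H = √(2DSH) ≈ $14,971.50.
Cost at Q = 150: (18,300/150)×173 + (150/2)×35.4 = $21,106.00 + $2,655.00 = $23,761.00.
Excess = $23,761.00 − $14,971.50 = $8,789.50.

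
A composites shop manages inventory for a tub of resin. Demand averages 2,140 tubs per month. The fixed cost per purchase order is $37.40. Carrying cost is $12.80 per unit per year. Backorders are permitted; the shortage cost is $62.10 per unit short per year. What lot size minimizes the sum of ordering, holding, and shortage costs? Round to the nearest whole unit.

Q* ≈ 425 tubs

Annual demand D = 2,140 × 12 = 25,680.
With planned backorders, Q* = √(2DS/H) · √((H+B)/B).
√(2DS/H) = √(2 × 25,680 × 37.4 / 12.8) = 387.385.
√((H+B)/B) = √((12.8+62.1)/62.1) = 1.0982.
Q* ≈ 425.440.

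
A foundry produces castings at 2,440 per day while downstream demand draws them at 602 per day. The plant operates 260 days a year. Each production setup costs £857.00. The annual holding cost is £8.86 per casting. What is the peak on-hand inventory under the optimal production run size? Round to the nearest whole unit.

Annual demand D = 602 × 260 = 156,520.
Production build-up factor (1 − d/p) = 1 − 602/2,440 = 0.7533.
Q* = √(2DS / (H(1 − d/p))) = √(2 × 156,520 × 857 / (8.86 × 0.7533)).
= √(268,275,280 / 6.674) ≈ 6340.093.
Maximum inventory = Q*(1 − d/p) = 6340.093 × 0.7533 ≈ 4775.857.

I_max ≈ 4,776 castings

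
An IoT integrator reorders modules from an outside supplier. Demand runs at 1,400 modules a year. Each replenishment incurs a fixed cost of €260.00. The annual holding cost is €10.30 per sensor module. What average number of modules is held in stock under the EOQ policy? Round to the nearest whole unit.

Average inventory ≈ 133 modules

The optimal lot size = √(2DS/H) = √(2 × 1,400 × 260 / 10.3) ≈ 265.86.
Average inventory = Q*/2 ≈ 265.86 / 2 = 132.928.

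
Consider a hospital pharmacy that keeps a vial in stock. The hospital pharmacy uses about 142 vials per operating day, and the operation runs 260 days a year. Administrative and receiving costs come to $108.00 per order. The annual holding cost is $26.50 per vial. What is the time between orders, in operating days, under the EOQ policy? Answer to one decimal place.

T ≈ 3.9 days

Annual demand D = 142 × 260 = 36,920.
The optimal lot size = √(2DS/H) = √(2 × 36,920 × 108 / 26.5) ≈ 548.57.
Cycle time = Q*/D × 260 = 548.57 / 36,920 × 260 ≈ 3.863 days.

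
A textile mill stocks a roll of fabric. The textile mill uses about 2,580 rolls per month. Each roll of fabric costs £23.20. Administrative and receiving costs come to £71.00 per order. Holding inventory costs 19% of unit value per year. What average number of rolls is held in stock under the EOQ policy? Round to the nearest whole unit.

Average inventory ≈ 499 rolls

Annual demand D = 2,580 × 12 = 30,960.
Holding cost H = 0.19 × £23.20 = £4.4080 per unit per year.
Q* = √(2DS/H) = √(2 × 30,960 × 71 / 4.408) ≈ 998.67.
Average inventory = Q*/2 ≈ 998.67 / 2 = 499.337.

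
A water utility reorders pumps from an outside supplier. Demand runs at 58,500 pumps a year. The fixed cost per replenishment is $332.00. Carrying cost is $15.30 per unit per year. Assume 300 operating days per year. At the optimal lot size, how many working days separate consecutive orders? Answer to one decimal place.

T ≈ 8.2 days

The optimal lot size = √(2DS/H) = √(2 × 58,500 × 332 / 15.3) ≈ 1593.37.
Cycle time = Q*/D × 300 = 1593.37 / 58,500 × 300 ≈ 8.171 days.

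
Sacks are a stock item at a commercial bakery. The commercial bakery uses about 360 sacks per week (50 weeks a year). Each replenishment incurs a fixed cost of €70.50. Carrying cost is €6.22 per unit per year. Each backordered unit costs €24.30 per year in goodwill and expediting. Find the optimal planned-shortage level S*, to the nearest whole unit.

S* ≈ 146 sacks

Annual demand D = 360 × 50 = 18,000.
With planned backorders, Q* = √(2DS/H) · √((H+B)/B).
√(2DS/H) = √(2 × 18,000 × 70.5 / 6.22) = 638.779.
√((H+B)/B) = √((6.22+24.3)/24.3) = 1.1207.
Q* ≈ 715.879.
S* = Q* · H/(H+B) = 715.879 × 6.22/30.52 ≈ 145.897.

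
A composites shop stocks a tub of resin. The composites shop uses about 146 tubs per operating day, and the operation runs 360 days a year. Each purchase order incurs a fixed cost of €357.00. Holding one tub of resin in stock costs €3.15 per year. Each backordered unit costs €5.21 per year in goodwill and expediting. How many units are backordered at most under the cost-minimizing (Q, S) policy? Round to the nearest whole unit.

S* ≈ 1,647 tubs

Annual demand D = 146 × 360 = 52,560.
With planned backorders, Q* = √(2DS/H) · √((H+B)/B).
√(2DS/H) = √(2 × 52,560 × 357 / 3.15) = 3451.608.
√((H+B)/B) = √((3.15+5.21)/5.21) = 1.2667.
Q* ≈ 4372.258.
S* = Q* · H/(H+B) = 4372.258 × 3.15/8.36 ≈ 1647.442.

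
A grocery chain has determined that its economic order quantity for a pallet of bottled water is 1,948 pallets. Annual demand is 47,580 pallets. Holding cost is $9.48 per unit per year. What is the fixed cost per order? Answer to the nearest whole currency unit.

Invert the EOQ relation Q*² = 2DS/H.
From Q* = √(2DS/H): S = Q*²H / (2D) = 1,948² × 9.48 / (2 × 47,580) = 378.0348.

S ≈ $378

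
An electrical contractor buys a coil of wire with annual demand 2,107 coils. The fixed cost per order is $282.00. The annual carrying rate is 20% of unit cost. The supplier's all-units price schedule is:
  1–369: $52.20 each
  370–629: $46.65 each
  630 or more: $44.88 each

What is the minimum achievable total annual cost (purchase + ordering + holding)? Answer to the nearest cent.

Holding cost per unit per year at price C is H = 0.20·C.
Candidates are each tier's EOQ (if it falls in that tier) and each price-break quantity.
EOQ at $52.20 = 337.4 (feasible in tier 1): TC = 2,107×$52.20 + (2,107/337.4)×282 + (337.4/2)×0.20×$52.20 = $113,507.67.
EOQ at $46.65 = 356.9 < 370, so use break Q=370: TC = 2,107×$46.65 + (2,107/370.0)×282 + (370.0/2)×0.20×$46.65 = $101,623.48.
EOQ at $44.88 = 363.9 < 630, so use break Q=630: TC = 2,107×$44.88 + (2,107/630.0)×282 + (630.0/2)×0.20×$44.88 = $98,332.73.
Lowest total cost among the candidates is at Q = 630.0.

TC* ≈ $98,332.73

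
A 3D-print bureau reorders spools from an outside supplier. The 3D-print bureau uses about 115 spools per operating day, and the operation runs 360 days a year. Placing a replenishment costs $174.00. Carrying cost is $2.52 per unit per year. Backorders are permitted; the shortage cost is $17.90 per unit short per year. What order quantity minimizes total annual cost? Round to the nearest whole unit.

Annual demand D = 115 × 360 = 41,400.
With planned backorders, Q* = √(2DS/H) · √((H+B)/B).
√(2DS/H) = √(2 × 41,400 × 174 / 2.52) = 2391.055.
√((H+B)/B) = √((2.52+17.9)/17.9) = 1.0681.
Q* ≈ 2553.823.

Q* ≈ 2,554 spools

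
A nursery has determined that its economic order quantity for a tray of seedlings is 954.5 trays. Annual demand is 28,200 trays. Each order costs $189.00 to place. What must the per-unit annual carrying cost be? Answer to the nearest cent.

Squaring Q* = √(2DS/H) gives Q*² = 2DS/H.
From Q* = √(2DS/H): H = 2DS / Q*² = 2 × 28,200 × 189 / 954.5² = 11.7001.

H ≈ $11.70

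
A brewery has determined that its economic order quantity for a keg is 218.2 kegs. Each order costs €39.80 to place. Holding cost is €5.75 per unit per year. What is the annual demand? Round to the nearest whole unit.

Invert the EOQ relation Q*² = 2DS/H.
From Q* = √(2DS/H): D = Q*²H / (2S) = 218.2² × 5.75 / (2 × 39.8) = 3439.254.

D ≈ 3,439 kegs per year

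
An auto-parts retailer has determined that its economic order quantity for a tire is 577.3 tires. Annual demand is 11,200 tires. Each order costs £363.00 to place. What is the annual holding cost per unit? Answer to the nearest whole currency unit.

H ≈ £24

Squaring Q* = √(2DS/H) gives Q*² = 2DS/H.
From Q* = √(2DS/H): H = 2DS / Q*² = 2 × 11,200 × 363 / 577.3² = 24.3978.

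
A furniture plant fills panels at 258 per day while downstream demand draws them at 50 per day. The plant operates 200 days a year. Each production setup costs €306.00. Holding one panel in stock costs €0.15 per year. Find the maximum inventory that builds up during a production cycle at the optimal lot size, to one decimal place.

I_max ≈ 5,735.2 panels

Annual demand D = 50 × 200 = 10,000.
Production build-up factor (1 − d/p) = 1 − 50/258 = 0.8062.
Q* = √(2DS / (H(1 − d/p))) = √(2 × 10,000 × 306 / (0.15 × 0.8062)).
= √(6,120,000 / 0.1209) ≈ 7113.908.
Maximum inventory = Q*(1 − d/p) = 7113.908 × 0.8062 ≈ 5735.244.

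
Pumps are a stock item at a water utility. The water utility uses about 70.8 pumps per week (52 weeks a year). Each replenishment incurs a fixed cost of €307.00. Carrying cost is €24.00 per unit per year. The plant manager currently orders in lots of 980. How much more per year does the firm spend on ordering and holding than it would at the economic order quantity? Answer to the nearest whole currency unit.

Extra cost ≈ €5,548 per year

Annual demand D = 70.8 × 52 = 3,681.6.
EOQ = √(2DS/H) = √(2 × 3,681.6 × 307 / 24) ≈ 306.90.
Cost at Q* = (D/Q*)S + (Q*/2)H = √(2DSH) ≈ €7,365.60.
Cost at Q = 980: (3,681.6/980)×307 + (980/2)×24 = €1,153.32 + €11,760.00 = €12,913.32.
Excess = €12,913.32 − €7,365.60 = €5,547.72.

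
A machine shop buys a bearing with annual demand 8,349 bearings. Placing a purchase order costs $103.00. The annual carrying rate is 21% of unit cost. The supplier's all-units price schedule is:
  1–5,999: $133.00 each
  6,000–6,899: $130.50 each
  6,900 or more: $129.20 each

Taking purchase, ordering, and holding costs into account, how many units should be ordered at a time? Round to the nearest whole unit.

Q* ≈ 248 bearings

Holding cost per unit per year at price C is H = 0.21·C.
Evaluate total cost at each tier's feasible EOQ or, if the EOQ is below the tier, at the tier's minimum quantity.
EOQ at $133.00 = 248.2 (feasible in tier 1): TC = 8,349×$133.00 + (8,349/248.2)×103 + (248.2/2)×0.21×$133.00 = $1,117,347.85.
EOQ at $130.50 = 250.5 < 6000, so use break Q=6000: TC = 8,349×$130.50 + (8,349/6000.0)×103 + (6000.0/2)×0.21×$130.50 = $1,171,902.82.
EOQ at $129.20 = 251.8 < 6900, so use break Q=6900: TC = 8,349×$129.20 + (8,349/6900.0)×103 + (6900.0/2)×0.21×$129.20 = $1,172,420.83.
Lowest total cost is $1,117,347.85 at Q = 248.2.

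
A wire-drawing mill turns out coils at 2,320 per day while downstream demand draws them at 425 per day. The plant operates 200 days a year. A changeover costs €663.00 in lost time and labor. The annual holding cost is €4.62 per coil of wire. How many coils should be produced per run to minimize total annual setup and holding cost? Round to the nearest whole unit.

Q* ≈ 5,465 coils

Annual demand D = 425 × 200 = 85,000.
Production build-up factor (1 − d/p) = 1 − 425/2,320 = 0.8168.
Q* = √(2DS / (H(1 − d/p))) = √(2 × 85,000 × 663 / (4.62 × 0.8168)).
= √(112,710,000 / 3.7737) ≈ 5465.119.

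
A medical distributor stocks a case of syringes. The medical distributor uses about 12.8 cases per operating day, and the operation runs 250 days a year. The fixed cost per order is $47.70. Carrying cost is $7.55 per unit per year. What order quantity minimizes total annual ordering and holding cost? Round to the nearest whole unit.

Annual demand D = 12.8 × 250 = 3,200.
EOQ = √(2DS / H) = √(2 × 3,200 × 47.7 / 7.55).
= √(305,280 / 7.55) = √40,434.4371 ≈ 201.083.

Q* ≈ 201 cases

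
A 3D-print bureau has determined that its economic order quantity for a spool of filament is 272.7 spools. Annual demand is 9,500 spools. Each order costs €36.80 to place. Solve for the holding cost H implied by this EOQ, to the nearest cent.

H ≈ €9.40

Squaring Q* = √(2DS/H) gives Q*² = 2DS/H.
From Q* = √(2DS/H): H = 2DS / Q*² = 2 × 9,500 × 36.8 / 272.7² = 9.4022.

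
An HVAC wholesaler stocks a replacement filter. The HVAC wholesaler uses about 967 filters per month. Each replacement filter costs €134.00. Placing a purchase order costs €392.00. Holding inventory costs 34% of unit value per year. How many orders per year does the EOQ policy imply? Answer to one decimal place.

Annual demand D = 967 × 12 = 11,604.
Holding cost H = 0.34 × €134.00 = €45.5600 per unit per year.
Q* = √(2DS/H) = √(2 × 11,604 × 392 / 45.56) ≈ 446.86.
Orders per year = D / Q* = 11,604 / 446.86 ≈ 25.968.

N ≈ 26.0 orders per year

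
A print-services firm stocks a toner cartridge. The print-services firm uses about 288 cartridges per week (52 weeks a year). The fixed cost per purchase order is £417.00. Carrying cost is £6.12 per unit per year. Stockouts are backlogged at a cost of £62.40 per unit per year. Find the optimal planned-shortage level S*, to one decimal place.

S* ≈ 133.7 cartridges

Annual demand D = 288 × 52 = 14,976.
With planned backorders, Q* = √(2DS/H) · √((H+B)/B).
√(2DS/H) = √(2 × 14,976 × 417 / 6.12) = 1428.582.
√((H+B)/B) = √((6.12+62.4)/62.4) = 1.0479.
Q* ≈ 1496.999.
S* = Q* · H/(H+B) = 1496.999 × 6.12/68.52 ≈ 133.707.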